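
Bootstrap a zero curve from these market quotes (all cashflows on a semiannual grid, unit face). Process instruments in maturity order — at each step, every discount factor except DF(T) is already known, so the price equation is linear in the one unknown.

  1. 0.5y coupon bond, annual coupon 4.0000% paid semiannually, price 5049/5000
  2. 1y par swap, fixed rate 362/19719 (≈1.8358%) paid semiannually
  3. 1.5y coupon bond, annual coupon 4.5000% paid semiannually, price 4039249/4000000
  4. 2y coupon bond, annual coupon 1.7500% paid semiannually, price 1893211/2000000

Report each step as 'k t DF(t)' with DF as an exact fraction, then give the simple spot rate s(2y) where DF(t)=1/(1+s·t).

step 1 [0.5y] bond c/2=1/50: DF=(5049/5000 − 1/50·(0))/(1+1/50) = 99/100 ≈ 0.990000
step 2 [1y] swap r/2=181/19719: DF=(1 − 181/19719·(0.990000))/(1+181/19719) = 9819/10000 ≈ 0.981900
step 3 [1.5y] bond c/2=9/400: DF=(4039249/4000000 − 9/400·(0.990000+0.981900))/(1+9/400) = 4721/5000 ≈ 0.944200
step 4 [2y] bond c/2=7/800: DF=(1893211/2000000 − 7/800·(0.990000+0.981900+0.944200))/(1+7/800) = 9131/10000 ≈ 0.913100

1 1/2 99/100
2 1 9819/10000
3 3/2 4721/5000
4 2 9131/10000
s(2y) = (1/(9131/10000) − 1)/(2) = 869/18262 ≈ 4.7585%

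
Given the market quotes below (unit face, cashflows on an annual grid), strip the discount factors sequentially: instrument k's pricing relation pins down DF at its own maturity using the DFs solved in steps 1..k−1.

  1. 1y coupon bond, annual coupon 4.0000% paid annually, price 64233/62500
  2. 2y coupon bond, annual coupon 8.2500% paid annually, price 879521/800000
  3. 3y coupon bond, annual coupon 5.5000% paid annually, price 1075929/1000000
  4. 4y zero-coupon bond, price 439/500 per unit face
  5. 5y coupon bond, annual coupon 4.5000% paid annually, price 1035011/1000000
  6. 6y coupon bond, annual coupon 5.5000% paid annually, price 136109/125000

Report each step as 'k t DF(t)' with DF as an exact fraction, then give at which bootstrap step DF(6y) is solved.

step 1 [1y] bond c/1=1/25: DF=(64233/62500 − 1/25·(0))/(1+1/25) = 4941/5000 ≈ 0.988200
step 2 [2y] bond c/1=33/400: DF=(879521/800000 − 33/400·(0.988200))/(1+33/400) = 9403/10000 ≈ 0.940300
step 3 [3y] bond c/1=11/200: DF=(1075929/1000000 − 11/200·(0.988200+0.940300))/(1+11/200) = 9193/10000 ≈ 0.919300
step 4 [4y] zero: DF = P = 439/500 ≈ 0.878000
step 5 [5y] bond c/1=9/200: DF=(1035011/1000000 − 9/200·(0.988200+0.940300+0.919300+0.878000))/(1+9/200) = 83/100 ≈ 0.830000
step 6 [6y] bond c/1=11/200: DF=(136109/125000 − 11/200·(0.988200+0.940300+0.919300+0.878000+0.830000))/(1+11/200) = 3973/5000 ≈ 0.794600

1 1 4941/5000
2 2 9403/10000
3 3 9193/10000
4 4 439/500
5 5 83/100
6 6 3973/5000
DF(6y) is solved at step 6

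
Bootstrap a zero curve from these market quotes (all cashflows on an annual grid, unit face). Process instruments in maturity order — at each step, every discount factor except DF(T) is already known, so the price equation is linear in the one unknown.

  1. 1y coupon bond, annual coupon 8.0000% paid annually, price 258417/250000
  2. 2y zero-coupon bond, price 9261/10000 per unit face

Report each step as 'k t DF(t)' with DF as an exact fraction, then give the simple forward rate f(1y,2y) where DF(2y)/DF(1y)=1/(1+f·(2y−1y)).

step 1 [1y] bond c/1=2/25: DF=(258417/250000 − 2/25·(0))/(1+2/25) = 9571/10000 ≈ 0.957100
step 2 [2y] zero: DF = P = 9261/10000 ≈ 0.926100

1 1 9571/10000
2 2 9261/10000
f(1y,2y) = ((9571/10000)/(9261/10000) − 1)/(1) = 310/9261 ≈ 3.3474%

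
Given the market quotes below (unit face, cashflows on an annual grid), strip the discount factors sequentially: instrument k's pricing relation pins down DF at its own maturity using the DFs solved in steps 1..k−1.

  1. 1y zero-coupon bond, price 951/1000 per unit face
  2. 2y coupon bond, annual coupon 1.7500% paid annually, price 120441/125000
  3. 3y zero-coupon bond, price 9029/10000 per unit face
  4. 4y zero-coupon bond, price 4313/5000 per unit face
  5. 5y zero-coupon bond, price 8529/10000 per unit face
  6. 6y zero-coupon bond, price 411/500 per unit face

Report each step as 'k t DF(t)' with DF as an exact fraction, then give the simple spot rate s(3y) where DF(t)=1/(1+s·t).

step 1 [1y] zero: DF = P = 951/1000 ≈ 0.951000
step 2 [2y] bond c/1=7/400: DF=(120441/125000 − 7/400·(0.951000))/(1+7/400) = 4653/5000 ≈ 0.930600
step 3 [3y] zero: DF = P = 9029/10000 ≈ 0.902900
step 4 [4y] zero: DF = P = 4313/5000 ≈ 0.862600
step 5 [5y] zero: DF = P = 8529/10000 ≈ 0.852900
step 6 [6y] zero: DF = P = 411/500 ≈ 0.822000

1 1 951/1000
2 2 4653/5000
3 3 9029/10000
4 4 4313/5000
5 5 8529/10000
6 6 411/500
s(3y) = (1/(9029/10000) − 1)/(3) = 971/27087 ≈ 3.5847%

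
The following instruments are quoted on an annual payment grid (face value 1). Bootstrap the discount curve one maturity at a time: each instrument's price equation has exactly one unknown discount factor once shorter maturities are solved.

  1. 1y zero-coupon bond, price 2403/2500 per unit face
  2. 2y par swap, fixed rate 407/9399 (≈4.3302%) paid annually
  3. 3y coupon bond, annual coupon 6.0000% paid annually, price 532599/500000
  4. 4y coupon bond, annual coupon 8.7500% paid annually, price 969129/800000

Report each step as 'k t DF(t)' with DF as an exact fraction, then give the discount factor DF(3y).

1 1 2403/2500
2 2 4593/5000
3 3 1797/2000
4 4 1113/1250
DF(3y) = 1797/2000 ≈ 0.898500

step 1 [1y] zero: DF = P = 2403/2500 ≈ 0.961200
step 2 [2y] swap r/1=407/9399: DF=(1 − 407/9399·(0.961200))/(1+407/9399) = 4593/5000 ≈ 0.918600
step 3 [3y] bond c/1=3/50: DF=(532599/500000 − 3/50·(0.961200+0.918600))/(1+3/50) = 1797/2000 ≈ 0.898500
step 4 [4y] bond c/1=7/80: DF=(969129/800000 − 7/80·(0.961200+0.918600+0.898500))/(1+7/80) = 1113/1250 ≈ 0.890400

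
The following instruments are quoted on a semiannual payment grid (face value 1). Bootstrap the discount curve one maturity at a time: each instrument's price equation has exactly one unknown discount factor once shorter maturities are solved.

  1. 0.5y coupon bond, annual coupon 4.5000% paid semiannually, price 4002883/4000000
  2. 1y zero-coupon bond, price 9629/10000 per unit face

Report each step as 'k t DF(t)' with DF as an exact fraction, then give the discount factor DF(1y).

1 1/2 9787/10000
2 1 9629/10000
DF(1y) = 9629/10000 ≈ 0.962900

step 1 [0.5y] bond c/2=9/400: DF=(4002883/4000000 − 9/400·(0))/(1+9/400) = 9787/10000 ≈ 0.978700
step 2 [1y] zero: DF = P = 9629/10000 ≈ 0.962900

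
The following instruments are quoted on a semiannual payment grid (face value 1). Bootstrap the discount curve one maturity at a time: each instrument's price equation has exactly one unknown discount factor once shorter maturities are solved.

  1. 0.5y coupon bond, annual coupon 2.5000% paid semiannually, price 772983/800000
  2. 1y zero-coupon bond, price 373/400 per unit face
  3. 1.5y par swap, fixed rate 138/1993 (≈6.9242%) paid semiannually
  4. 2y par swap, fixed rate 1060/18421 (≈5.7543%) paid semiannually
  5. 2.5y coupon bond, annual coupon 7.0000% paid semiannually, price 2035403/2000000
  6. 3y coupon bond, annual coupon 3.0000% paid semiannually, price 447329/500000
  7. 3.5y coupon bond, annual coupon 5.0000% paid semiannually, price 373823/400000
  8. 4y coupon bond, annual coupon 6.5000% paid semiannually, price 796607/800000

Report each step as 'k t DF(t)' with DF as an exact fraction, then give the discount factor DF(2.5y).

1 1/2 9543/10000
2 1 373/400
3 3/2 4517/5000
4 2 447/500
5 5/2 8587/10000
6 3 8143/10000
7 7/2 7811/10000
8 4 482/625
DF(2.5y) = 8587/10000 ≈ 0.858700

step 1 [0.5y] bond c/2=1/80: DF=(772983/800000 − 1/80·(0))/(1+1/80) = 9543/10000 ≈ 0.954300
step 2 [1y] zero: DF = P = 373/400 ≈ 0.932500
step 3 [1.5y] swap r/2=69/1993: DF=(1 − 69/1993·(0.954300+0.932500))/(1+69/1993) = 4517/5000 ≈ 0.903400
step 4 [2y] swap r/2=530/18421: DF=(1 − 530/18421·(0.954300+0.932500+0.903400))/(1+530/18421) = 447/500 ≈ 0.894000
step 5 [2.5y] bond c/2=7/200: DF=(2035403/2000000 − 7/200·(0.954300+0.932500+0.903400+0.894000))/(1+7/200) = 8587/10000 ≈ 0.858700
step 6 [3y] bond c/2=3/200: DF=(447329/500000 − 3/200·(0.954300+0.932500+0.903400+0.894000+0.858700))/(1+3/200) = 8143/10000 ≈ 0.814300
step 7 [3.5y] bond c/2=1/40: DF=(373823/400000 − 1/40·(0.954300+0.932500+0.903400+0.894000+0.858700+0.814300))/(1+1/40) = 7811/10000 ≈ 0.781100
step 8 [4y] bond c/2=13/400: DF=(796607/800000 − 13/400·(0.954300+0.932500+0.903400+0.894000+0.858700+0.814300+0.781100))/(1+13/400) = 482/625 ≈ 0.771200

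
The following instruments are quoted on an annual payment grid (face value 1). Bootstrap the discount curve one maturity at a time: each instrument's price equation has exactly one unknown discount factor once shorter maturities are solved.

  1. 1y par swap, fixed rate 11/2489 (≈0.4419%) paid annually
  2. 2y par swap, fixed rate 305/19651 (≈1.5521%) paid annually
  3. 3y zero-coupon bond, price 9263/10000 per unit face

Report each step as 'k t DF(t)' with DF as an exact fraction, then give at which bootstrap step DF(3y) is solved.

1 1 2489/2500
2 2 1939/2000
3 3 9263/10000
DF(3y) is solved at step 3

step 1 [1y] swap r/1=11/2489: DF=(1 − 11/2489·(0))/(1+11/2489) = 2489/2500 ≈ 0.995600
step 2 [2y] swap r/1=305/19651: DF=(1 − 305/19651·(0.995600))/(1+305/19651) = 1939/2000 ≈ 0.969500
step 3 [3y] zero: DF = P = 9263/10000 ≈ 0.926300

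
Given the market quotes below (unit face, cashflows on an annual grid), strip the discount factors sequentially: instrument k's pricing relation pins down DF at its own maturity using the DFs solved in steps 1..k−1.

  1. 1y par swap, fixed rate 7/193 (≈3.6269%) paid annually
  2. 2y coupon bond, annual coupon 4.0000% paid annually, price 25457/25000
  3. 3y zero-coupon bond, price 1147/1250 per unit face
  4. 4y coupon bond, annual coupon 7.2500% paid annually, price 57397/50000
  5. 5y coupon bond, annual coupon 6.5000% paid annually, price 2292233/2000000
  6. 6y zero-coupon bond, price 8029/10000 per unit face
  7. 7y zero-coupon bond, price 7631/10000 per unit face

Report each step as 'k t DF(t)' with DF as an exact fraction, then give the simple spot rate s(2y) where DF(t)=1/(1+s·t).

1 1 193/200
2 2 471/500
3 3 1147/1250
4 4 4397/5000
5 5 8501/10000
6 6 8029/10000
7 7 7631/10000
s(2y) = (1/(471/500) − 1)/(2) = 29/942 ≈ 3.0786%

step 1 [1y] swap r/1=7/193: DF=(1 − 7/193·(0))/(1+7/193) = 193/200 ≈ 0.965000
step 2 [2y] bond c/1=1/25: DF=(25457/25000 − 1/25·(0.965000))/(1+1/25) = 471/500 ≈ 0.942000
step 3 [3y] zero: DF = P = 1147/1250 ≈ 0.917600
step 4 [4y] bond c/1=29/400: DF=(57397/50000 − 29/400·(0.965000+0.942000+0.917600))/(1+29/400) = 4397/5000 ≈ 0.879400
step 5 [5y] bond c/1=13/200: DF=(2292233/2000000 − 13/200·(0.965000+0.942000+0.917600+0.879400))/(1+13/200) = 8501/10000 ≈ 0.850100
step 6 [6y] zero: DF = P = 8029/10000 ≈ 0.802900
step 7 [7y] zero: DF = P = 7631/10000 ≈ 0.763100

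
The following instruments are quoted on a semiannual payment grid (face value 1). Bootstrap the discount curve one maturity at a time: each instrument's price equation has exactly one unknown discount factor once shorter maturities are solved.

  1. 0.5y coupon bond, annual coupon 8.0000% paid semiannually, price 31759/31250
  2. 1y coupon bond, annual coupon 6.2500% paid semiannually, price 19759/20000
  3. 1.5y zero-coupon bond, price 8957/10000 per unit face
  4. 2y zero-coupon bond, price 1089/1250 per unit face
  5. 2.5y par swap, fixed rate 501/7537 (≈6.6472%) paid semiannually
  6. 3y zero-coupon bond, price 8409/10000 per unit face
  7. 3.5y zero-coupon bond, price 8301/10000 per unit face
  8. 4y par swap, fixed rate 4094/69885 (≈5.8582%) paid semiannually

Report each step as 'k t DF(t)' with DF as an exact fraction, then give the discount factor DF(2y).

1 1/2 2443/2500
2 1 2321/2500
3 3/2 8957/10000
4 2 1089/1250
5 5/2 8497/10000
6 3 8409/10000
7 7/2 8301/10000
8 4 7953/10000
DF(2y) = 1089/1250 ≈ 0.871200

step 1 [0.5y] bond c/2=1/25: DF=(31759/31250 − 1/25·(0))/(1+1/25) = 2443/2500 ≈ 0.977200
step 2 [1y] bond c/2=1/32: DF=(19759/20000 − 1/32·(0.977200))/(1+1/32) = 2321/2500 ≈ 0.928400
step 3 [1.5y] zero: DF = P = 8957/10000 ≈ 0.895700
step 4 [2y] zero: DF = P = 1089/1250 ≈ 0.871200
step 5 [2.5y] swap r/2=501/15074: DF=(1 − 501/15074·(0.977200+0.928400+0.895700+0.871200))/(1+501/15074) = 8497/10000 ≈ 0.849700
step 6 [3y] zero: DF = P = 8409/10000 ≈ 0.840900
step 7 [3.5y] zero: DF = P = 8301/10000 ≈ 0.830100
step 8 [4y] swap r/2=2047/69885: DF=(1 − 2047/69885·(0.977200+0.928400+0.895700+0.871200+0.849700+0.840900+0.830100))/(1+2047/69885) = 7953/10000 ≈ 0.795300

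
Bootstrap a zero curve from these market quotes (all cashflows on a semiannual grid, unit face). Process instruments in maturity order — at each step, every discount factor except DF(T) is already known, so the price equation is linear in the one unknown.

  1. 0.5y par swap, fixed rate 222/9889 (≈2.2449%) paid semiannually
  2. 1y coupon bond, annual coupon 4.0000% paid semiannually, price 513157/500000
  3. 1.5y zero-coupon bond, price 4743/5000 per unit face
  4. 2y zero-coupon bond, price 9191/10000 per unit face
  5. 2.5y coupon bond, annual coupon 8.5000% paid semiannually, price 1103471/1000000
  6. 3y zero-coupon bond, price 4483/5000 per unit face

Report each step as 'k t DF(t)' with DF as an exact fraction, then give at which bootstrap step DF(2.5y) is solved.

step 1 [0.5y] swap r/2=111/9889: DF=(1 − 111/9889·(0))/(1+111/9889) = 9889/10000 ≈ 0.988900
step 2 [1y] bond c/2=1/50: DF=(513157/500000 − 1/50·(0.988900))/(1+1/50) = 2467/2500 ≈ 0.986800
step 3 [1.5y] zero: DF = P = 4743/5000 ≈ 0.948600
step 4 [2y] zero: DF = P = 9191/10000 ≈ 0.919100
step 5 [2.5y] bond c/2=17/400: DF=(1103471/1000000 − 17/400·(0.988900+0.986800+0.948600+0.919100))/(1+17/400) = 4509/5000 ≈ 0.901800
step 6 [3y] zero: DF = P = 4483/5000 ≈ 0.896600

1 1/2 9889/10000
2 1 2467/2500
3 3/2 4743/5000
4 2 9191/10000
5 5/2 4509/5000
6 3 4483/5000
DF(2.5y) is solved at step 5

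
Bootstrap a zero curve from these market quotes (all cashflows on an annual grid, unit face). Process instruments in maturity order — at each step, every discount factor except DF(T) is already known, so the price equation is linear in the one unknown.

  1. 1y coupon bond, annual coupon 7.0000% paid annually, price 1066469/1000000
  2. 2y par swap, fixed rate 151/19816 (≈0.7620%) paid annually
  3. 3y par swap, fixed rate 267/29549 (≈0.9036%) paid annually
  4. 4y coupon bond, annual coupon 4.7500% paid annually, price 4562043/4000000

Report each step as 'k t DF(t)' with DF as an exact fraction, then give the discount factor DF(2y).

step 1 [1y] bond c/1=7/100: DF=(1066469/1000000 − 7/100·(0))/(1+7/100) = 9967/10000 ≈ 0.996700
step 2 [2y] swap r/1=151/19816: DF=(1 − 151/19816·(0.996700))/(1+151/19816) = 9849/10000 ≈ 0.984900
step 3 [3y] swap r/1=267/29549: DF=(1 − 267/29549·(0.996700+0.984900))/(1+267/29549) = 9733/10000 ≈ 0.973300
step 4 [4y] bond c/1=19/400: DF=(4562043/4000000 − 19/400·(0.996700+0.984900+0.973300))/(1+19/400) = 2387/2500 ≈ 0.954800

1 1 9967/10000
2 2 9849/10000
3 3 9733/10000
4 4 2387/2500
DF(2y) = 9849/10000 ≈ 0.984900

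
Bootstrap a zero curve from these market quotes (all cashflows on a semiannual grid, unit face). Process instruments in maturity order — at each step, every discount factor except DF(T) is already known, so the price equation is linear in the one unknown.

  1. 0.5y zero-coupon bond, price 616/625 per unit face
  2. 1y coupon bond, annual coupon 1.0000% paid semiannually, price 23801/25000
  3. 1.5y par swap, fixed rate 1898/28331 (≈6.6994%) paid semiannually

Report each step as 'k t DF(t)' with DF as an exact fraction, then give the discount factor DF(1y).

step 1 [0.5y] zero: DF = P = 616/625 ≈ 0.985600
step 2 [1y] bond c/2=1/200: DF=(23801/25000 − 1/200·(0.985600))/(1+1/200) = 589/625 ≈ 0.942400
step 3 [1.5y] swap r/2=949/28331: DF=(1 − 949/28331·(0.985600+0.942400))/(1+949/28331) = 9051/10000 ≈ 0.905100

1 1/2 616/625
2 1 589/625
3 3/2 9051/10000
DF(1y) = 589/625 ≈ 0.942400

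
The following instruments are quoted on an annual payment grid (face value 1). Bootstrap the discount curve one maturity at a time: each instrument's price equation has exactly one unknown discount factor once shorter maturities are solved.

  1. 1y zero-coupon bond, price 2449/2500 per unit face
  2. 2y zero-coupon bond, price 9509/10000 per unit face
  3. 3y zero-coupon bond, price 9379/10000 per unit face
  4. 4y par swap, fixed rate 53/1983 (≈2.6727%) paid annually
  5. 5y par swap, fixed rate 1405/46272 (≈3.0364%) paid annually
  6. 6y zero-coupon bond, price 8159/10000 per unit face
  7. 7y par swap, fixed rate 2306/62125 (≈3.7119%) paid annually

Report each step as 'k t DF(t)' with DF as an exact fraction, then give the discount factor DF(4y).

step 1 [1y] zero: DF = P = 2449/2500 ≈ 0.979600
step 2 [2y] zero: DF = P = 9509/10000 ≈ 0.950900
step 3 [3y] zero: DF = P = 9379/10000 ≈ 0.937900
step 4 [4y] swap r/1=53/1983: DF=(1 − 53/1983·(0.979600+0.950900+0.937900))/(1+53/1983) = 8993/10000 ≈ 0.899300
step 5 [5y] swap r/1=1405/46272: DF=(1 − 1405/46272·(0.979600+0.950900+0.937900+0.899300))/(1+1405/46272) = 1719/2000 ≈ 0.859500
step 6 [6y] zero: DF = P = 8159/10000 ≈ 0.815900
step 7 [7y] swap r/1=2306/62125: DF=(1 − 2306/62125·(0.979600+0.950900+0.937900+0.899300+0.859500+0.815900))/(1+2306/62125) = 3847/5000 ≈ 0.769400

1 1 2449/2500
2 2 9509/10000
3 3 9379/10000
4 4 8993/10000
5 5 1719/2000
6 6 8159/10000
7 7 3847/5000
DF(4y) = 8993/10000 ≈ 0.899300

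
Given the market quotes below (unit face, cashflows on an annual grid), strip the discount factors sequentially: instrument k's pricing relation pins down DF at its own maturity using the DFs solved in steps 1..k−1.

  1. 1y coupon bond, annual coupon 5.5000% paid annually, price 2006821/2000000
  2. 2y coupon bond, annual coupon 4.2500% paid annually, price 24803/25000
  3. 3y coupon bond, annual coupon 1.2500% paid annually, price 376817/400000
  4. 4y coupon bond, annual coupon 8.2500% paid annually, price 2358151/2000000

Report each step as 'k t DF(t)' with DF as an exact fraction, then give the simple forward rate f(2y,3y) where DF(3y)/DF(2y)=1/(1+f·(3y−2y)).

step 1 [1y] bond c/1=11/200: DF=(2006821/2000000 − 11/200·(0))/(1+11/200) = 9511/10000 ≈ 0.951100
step 2 [2y] bond c/1=17/400: DF=(24803/25000 − 17/400·(0.951100))/(1+17/400) = 9129/10000 ≈ 0.912900
step 3 [3y] bond c/1=1/80: DF=(376817/400000 − 1/80·(0.951100+0.912900))/(1+1/80) = 4537/5000 ≈ 0.907400
step 4 [4y] bond c/1=33/400: DF=(2358151/2000000 − 33/400·(0.951100+0.912900+0.907400))/(1+33/400) = 439/500 ≈ 0.878000

1 1 9511/10000
2 2 9129/10000
3 3 4537/5000
4 4 439/500
f(2y,3y) = ((9129/10000)/(4537/5000) − 1)/(1) = 55/9074 ≈ 0.6061%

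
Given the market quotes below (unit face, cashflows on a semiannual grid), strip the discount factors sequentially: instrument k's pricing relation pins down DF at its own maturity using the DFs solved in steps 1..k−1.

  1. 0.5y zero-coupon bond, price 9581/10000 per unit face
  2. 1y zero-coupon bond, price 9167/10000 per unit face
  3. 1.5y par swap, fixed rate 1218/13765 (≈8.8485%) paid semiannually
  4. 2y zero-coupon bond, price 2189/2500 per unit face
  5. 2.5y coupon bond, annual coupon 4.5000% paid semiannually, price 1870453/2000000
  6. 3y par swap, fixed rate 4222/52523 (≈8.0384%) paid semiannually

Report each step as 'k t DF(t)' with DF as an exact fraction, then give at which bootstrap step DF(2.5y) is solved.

1 1/2 9581/10000
2 1 9167/10000
3 3/2 4391/5000
4 2 2189/2500
5 5/2 2087/2500
6 3 7889/10000
DF(2.5y) is solved at step 5

step 1 [0.5y] zero: DF = P = 9581/10000 ≈ 0.958100
step 2 [1y] zero: DF = P = 9167/10000 ≈ 0.916700
step 3 [1.5y] swap r/2=609/13765: DF=(1 − 609/13765·(0.958100+0.916700))/(1+609/13765) = 4391/5000 ≈ 0.878200
step 4 [2y] zero: DF = P = 2189/2500 ≈ 0.875600
step 5 [2.5y] bond c/2=9/400: DF=(1870453/2000000 − 9/400·(0.958100+0.916700+0.878200+0.875600))/(1+9/400) = 2087/2500 ≈ 0.834800
step 6 [3y] swap r/2=2111/52523: DF=(1 − 2111/52523·(0.958100+0.916700+0.878200+0.875600+0.834800))/(1+2111/52523) = 7889/10000 ≈ 0.788900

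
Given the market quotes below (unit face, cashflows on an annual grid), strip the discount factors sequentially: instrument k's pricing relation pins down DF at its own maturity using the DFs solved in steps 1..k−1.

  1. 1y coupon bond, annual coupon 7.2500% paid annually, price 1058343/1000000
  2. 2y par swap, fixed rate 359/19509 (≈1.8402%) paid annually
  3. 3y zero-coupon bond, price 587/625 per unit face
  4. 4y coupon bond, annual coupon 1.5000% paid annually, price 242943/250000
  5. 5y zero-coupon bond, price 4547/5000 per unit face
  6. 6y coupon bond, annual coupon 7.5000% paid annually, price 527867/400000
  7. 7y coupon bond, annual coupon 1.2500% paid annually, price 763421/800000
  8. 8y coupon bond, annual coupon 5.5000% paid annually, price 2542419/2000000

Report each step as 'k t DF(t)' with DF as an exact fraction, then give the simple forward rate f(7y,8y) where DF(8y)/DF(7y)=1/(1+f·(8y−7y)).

step 1 [1y] bond c/1=29/400: DF=(1058343/1000000 − 29/400·(0))/(1+29/400) = 2467/2500 ≈ 0.986800
step 2 [2y] swap r/1=359/19509: DF=(1 − 359/19509·(0.986800))/(1+359/19509) = 9641/10000 ≈ 0.964100
step 3 [3y] zero: DF = P = 587/625 ≈ 0.939200
step 4 [4y] bond c/1=3/200: DF=(242943/250000 − 3/200·(0.986800+0.964100+0.939200))/(1+3/200) = 9147/10000 ≈ 0.914700
step 5 [5y] zero: DF = P = 4547/5000 ≈ 0.909400
step 6 [6y] bond c/1=3/40: DF=(527867/400000 − 3/40·(0.986800+0.964100+0.939200+0.914700+0.909400))/(1+3/40) = 8987/10000 ≈ 0.898700
step 7 [7y] bond c/1=1/80: DF=(763421/800000 − 1/80·(0.986800+0.964100+0.939200+0.914700+0.909400+0.898700))/(1+1/80) = 2183/2500 ≈ 0.873200
step 8 [8y] bond c/1=11/200: DF=(2542419/2000000 − 11/200·(0.986800+0.964100+0.939200+0.914700+0.909400+0.898700+0.873200))/(1+11/200) = 2167/2500 ≈ 0.866800

1 1 2467/2500
2 2 9641/10000
3 3 587/625
4 4 9147/10000
5 5 4547/5000
6 6 8987/10000
7 7 2183/2500
8 8 2167/2500
f(7y,8y) = ((2183/2500)/(2167/2500) − 1)/(1) = 16/2167 ≈ 0.7383%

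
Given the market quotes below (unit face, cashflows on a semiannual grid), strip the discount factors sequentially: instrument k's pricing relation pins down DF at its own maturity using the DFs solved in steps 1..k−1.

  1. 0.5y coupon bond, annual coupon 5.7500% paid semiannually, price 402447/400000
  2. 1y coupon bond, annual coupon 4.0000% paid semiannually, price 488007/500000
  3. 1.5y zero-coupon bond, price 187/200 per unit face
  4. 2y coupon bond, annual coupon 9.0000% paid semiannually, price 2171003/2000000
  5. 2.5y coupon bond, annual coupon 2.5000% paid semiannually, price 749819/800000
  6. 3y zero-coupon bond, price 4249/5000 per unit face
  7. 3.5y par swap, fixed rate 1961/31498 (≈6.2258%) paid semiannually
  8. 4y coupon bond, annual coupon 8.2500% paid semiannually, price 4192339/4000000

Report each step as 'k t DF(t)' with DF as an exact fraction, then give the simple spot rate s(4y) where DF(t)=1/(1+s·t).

step 1 [0.5y] bond c/2=23/800: DF=(402447/400000 − 23/800·(0))/(1+23/800) = 489/500 ≈ 0.978000
step 2 [1y] bond c/2=1/50: DF=(488007/500000 − 1/50·(0.978000))/(1+1/50) = 9377/10000 ≈ 0.937700
step 3 [1.5y] zero: DF = P = 187/200 ≈ 0.935000
step 4 [2y] bond c/2=9/200: DF=(2171003/2000000 − 9/200·(0.978000+0.937700+0.935000))/(1+9/200) = 229/250 ≈ 0.916000
step 5 [2.5y] bond c/2=1/80: DF=(749819/800000 − 1/80·(0.978000+0.937700+0.935000+0.916000))/(1+1/80) = 1099/1250 ≈ 0.879200
step 6 [3y] zero: DF = P = 4249/5000 ≈ 0.849800
step 7 [3.5y] swap r/2=1961/62996: DF=(1 − 1961/62996·(0.978000+0.937700+0.935000+0.916000+0.879200+0.849800))/(1+1961/62996) = 8039/10000 ≈ 0.803900
step 8 [4y] bond c/2=33/800: DF=(4192339/4000000 − 33/800·(0.978000+0.937700+0.935000+0.916000+0.879200+0.849800+0.803900))/(1+33/800) = 757/1000 ≈ 0.757000

1 1/2 489/500
2 1 9377/10000
3 3/2 187/200
4 2 229/250
5 5/2 1099/1250
6 3 4249/5000
7 7/2 8039/10000
8 4 757/1000
s(4y) = (1/(757/1000) − 1)/(4) = 243/3028 ≈ 8.0251%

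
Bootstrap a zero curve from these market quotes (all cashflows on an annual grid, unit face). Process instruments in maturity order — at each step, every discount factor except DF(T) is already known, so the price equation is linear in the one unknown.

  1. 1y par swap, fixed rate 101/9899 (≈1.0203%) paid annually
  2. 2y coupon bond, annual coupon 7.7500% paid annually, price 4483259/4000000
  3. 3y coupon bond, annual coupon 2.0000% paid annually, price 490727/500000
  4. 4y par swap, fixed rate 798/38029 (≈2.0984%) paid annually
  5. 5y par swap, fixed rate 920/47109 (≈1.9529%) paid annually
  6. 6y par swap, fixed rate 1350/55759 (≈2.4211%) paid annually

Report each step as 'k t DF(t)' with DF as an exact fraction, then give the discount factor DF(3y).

1 1 9899/10000
2 2 969/1000
3 3 4619/5000
4 4 4601/5000
5 5 227/250
6 6 173/200
DF(3y) = 4619/5000 ≈ 0.923800

step 1 [1y] swap r/1=101/9899: DF=(1 − 101/9899·(0))/(1+101/9899) = 9899/10000 ≈ 0.989900
step 2 [2y] bond c/1=31/400: DF=(4483259/4000000 − 31/400·(0.989900))/(1+31/400) = 969/1000 ≈ 0.969000
step 3 [3y] bond c/1=1/50: DF=(490727/500000 − 1/50·(0.989900+0.969000))/(1+1/50) = 4619/5000 ≈ 0.923800
step 4 [4y] swap r/1=798/38029: DF=(1 − 798/38029·(0.989900+0.969000+0.923800))/(1+798/38029) = 4601/5000 ≈ 0.920200
step 5 [5y] swap r/1=920/47109: DF=(1 − 920/47109·(0.989900+0.969000+0.923800+0.920200))/(1+920/47109) = 227/250 ≈ 0.908000
step 6 [6y] swap r/1=1350/55759: DF=(1 − 1350/55759·(0.989900+0.969000+0.923800+0.920200+0.908000))/(1+1350/55759) = 173/200 ≈ 0.865000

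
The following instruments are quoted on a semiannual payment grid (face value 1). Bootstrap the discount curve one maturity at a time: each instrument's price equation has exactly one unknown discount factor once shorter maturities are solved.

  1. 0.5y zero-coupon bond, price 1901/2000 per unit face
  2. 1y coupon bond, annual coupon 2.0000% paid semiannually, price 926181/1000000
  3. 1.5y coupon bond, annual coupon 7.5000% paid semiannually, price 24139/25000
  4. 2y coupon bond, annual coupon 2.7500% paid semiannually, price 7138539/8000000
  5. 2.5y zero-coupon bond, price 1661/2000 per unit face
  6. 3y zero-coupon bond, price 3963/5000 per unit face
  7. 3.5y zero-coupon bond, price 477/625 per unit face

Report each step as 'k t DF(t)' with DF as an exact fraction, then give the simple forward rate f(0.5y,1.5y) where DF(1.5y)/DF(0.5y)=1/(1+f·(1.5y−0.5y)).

step 1 [0.5y] zero: DF = P = 1901/2000 ≈ 0.950500
step 2 [1y] bond c/2=1/100: DF=(926181/1000000 − 1/100·(0.950500))/(1+1/100) = 2269/2500 ≈ 0.907600
step 3 [1.5y] bond c/2=3/80: DF=(24139/25000 − 3/80·(0.950500+0.907600))/(1+3/80) = 1727/2000 ≈ 0.863500
step 4 [2y] bond c/2=11/800: DF=(7138539/8000000 − 11/800·(0.950500+0.907600+0.863500))/(1+11/800) = 8433/10000 ≈ 0.843300
step 5 [2.5y] zero: DF = P = 1661/2000 ≈ 0.830500
step 6 [3y] zero: DF = P = 3963/5000 ≈ 0.792600
step 7 [3.5y] zero: DF = P = 477/625 ≈ 0.763200

1 1/2 1901/2000
2 1 2269/2500
3 3/2 1727/2000
4 2 8433/10000
5 5/2 1661/2000
6 3 3963/5000
7 7/2 477/625
f(0.5y,1.5y) = ((1901/2000)/(1727/2000) − 1)/(1) = 174/1727 ≈ 10.0753%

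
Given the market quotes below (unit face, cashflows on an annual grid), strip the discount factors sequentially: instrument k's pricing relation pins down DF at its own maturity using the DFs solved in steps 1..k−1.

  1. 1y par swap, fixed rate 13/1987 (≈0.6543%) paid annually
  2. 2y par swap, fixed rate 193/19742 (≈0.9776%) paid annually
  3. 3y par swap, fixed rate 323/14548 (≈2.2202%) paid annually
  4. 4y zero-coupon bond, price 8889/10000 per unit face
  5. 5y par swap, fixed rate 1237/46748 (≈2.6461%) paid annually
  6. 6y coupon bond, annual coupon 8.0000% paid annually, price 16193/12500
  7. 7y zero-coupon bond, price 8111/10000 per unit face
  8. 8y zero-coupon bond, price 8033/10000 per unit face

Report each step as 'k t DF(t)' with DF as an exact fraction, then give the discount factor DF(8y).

step 1 [1y] swap r/1=13/1987: DF=(1 − 13/1987·(0))/(1+13/1987) = 1987/2000 ≈ 0.993500
step 2 [2y] swap r/1=193/19742: DF=(1 − 193/19742·(0.993500))/(1+193/19742) = 9807/10000 ≈ 0.980700
step 3 [3y] swap r/1=323/14548: DF=(1 − 323/14548·(0.993500+0.980700))/(1+323/14548) = 4677/5000 ≈ 0.935400
step 4 [4y] zero: DF = P = 8889/10000 ≈ 0.888900
step 5 [5y] swap r/1=1237/46748: DF=(1 − 1237/46748·(0.993500+0.980700+0.935400+0.888900))/(1+1237/46748) = 8763/10000 ≈ 0.876300
step 6 [6y] bond c/1=2/25: DF=(16193/12500 − 2/25·(0.993500+0.980700+0.935400+0.888900+0.876300))/(1+2/25) = 2133/2500 ≈ 0.853200
step 7 [7y] zero: DF = P = 8111/10000 ≈ 0.811100
step 8 [8y] zero: DF = P = 8033/10000 ≈ 0.803300

1 1 1987/2000
2 2 9807/10000
3 3 4677/5000
4 4 8889/10000
5 5 8763/10000
6 6 2133/2500
7 7 8111/10000
8 8 8033/10000
DF(8y) = 8033/10000 ≈ 0.803300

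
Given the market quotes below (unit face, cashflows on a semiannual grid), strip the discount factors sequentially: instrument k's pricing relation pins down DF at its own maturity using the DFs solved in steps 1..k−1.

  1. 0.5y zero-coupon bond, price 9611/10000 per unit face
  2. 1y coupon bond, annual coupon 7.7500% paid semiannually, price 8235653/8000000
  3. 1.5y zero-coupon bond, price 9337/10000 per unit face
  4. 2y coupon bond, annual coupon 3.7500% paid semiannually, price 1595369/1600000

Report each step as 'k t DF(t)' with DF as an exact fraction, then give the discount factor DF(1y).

1 1/2 9611/10000
2 1 597/625
3 3/2 9337/10000
4 2 9263/10000
DF(1y) = 597/625 ≈ 0.955200

step 1 [0.5y] zero: DF = P = 9611/10000 ≈ 0.961100
step 2 [1y] bond c/2=31/800: DF=(8235653/8000000 − 31/800·(0.961100))/(1+31/800) = 597/625 ≈ 0.955200
step 3 [1.5y] zero: DF = P = 9337/10000 ≈ 0.933700
step 4 [2y] bond c/2=3/160: DF=(1595369/1600000 − 3/160·(0.961100+0.955200+0.933700))/(1+3/160) = 9263/10000 ≈ 0.926300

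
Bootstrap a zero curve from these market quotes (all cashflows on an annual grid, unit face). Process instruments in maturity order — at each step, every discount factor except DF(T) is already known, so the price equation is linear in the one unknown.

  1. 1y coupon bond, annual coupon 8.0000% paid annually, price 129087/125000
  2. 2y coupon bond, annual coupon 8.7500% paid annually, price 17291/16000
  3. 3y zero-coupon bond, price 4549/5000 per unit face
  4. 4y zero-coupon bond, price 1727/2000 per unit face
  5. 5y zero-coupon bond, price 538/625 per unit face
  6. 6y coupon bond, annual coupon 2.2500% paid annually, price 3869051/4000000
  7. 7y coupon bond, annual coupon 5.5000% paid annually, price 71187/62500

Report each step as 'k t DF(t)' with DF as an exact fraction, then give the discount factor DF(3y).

1 1 4781/5000
2 2 573/625
3 3 4549/5000
4 4 1727/2000
5 5 538/625
6 6 2117/2500
7 7 1601/2000
DF(3y) = 4549/5000 ≈ 0.909800

step 1 [1y] bond c/1=2/25: DF=(129087/125000 − 2/25·(0))/(1+2/25) = 4781/5000 ≈ 0.956200
step 2 [2y] bond c/1=7/80: DF=(17291/16000 − 7/80·(0.956200))/(1+7/80) = 573/625 ≈ 0.916800
step 3 [3y] zero: DF = P = 4549/5000 ≈ 0.909800
step 4 [4y] zero: DF = P = 1727/2000 ≈ 0.863500
step 5 [5y] zero: DF = P = 538/625 ≈ 0.860800
step 6 [6y] bond c/1=9/400: DF=(3869051/4000000 − 9/400·(0.956200+0.916800+0.909800+0.863500+0.860800))/(1+9/400) = 2117/2500 ≈ 0.846800
step 7 [7y] bond c/1=11/200: DF=(71187/62500 − 11/200·(0.956200+0.916800+0.909800+0.863500+0.860800+0.846800))/(1+11/200) = 1601/2000 ≈ 0.800500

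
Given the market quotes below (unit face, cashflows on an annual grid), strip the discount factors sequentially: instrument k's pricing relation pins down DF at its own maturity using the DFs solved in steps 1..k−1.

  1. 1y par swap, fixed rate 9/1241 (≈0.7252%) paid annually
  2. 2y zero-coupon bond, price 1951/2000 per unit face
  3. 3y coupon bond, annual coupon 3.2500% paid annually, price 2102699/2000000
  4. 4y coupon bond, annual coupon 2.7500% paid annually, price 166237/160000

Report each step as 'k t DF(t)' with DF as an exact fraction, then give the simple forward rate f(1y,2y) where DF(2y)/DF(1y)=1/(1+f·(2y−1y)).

1 1 1241/1250
2 2 1951/2000
3 3 9563/10000
4 4 9329/10000
f(1y,2y) = ((1241/1250)/(1951/2000) − 1)/(1) = 173/9755 ≈ 1.7734%

step 1 [1y] swap r/1=9/1241: DF=(1 − 9/1241·(0))/(1+9/1241) = 1241/1250 ≈ 0.992800
step 2 [2y] zero: DF = P = 1951/2000 ≈ 0.975500
step 3 [3y] bond c/1=13/400: DF=(2102699/2000000 − 13/400·(0.992800+0.975500))/(1+13/400) = 9563/10000 ≈ 0.956300
step 4 [4y] bond c/1=11/400: DF=(166237/160000 − 11/400·(0.992800+0.975500+0.956300))/(1+11/400) = 9329/10000 ≈ 0.932900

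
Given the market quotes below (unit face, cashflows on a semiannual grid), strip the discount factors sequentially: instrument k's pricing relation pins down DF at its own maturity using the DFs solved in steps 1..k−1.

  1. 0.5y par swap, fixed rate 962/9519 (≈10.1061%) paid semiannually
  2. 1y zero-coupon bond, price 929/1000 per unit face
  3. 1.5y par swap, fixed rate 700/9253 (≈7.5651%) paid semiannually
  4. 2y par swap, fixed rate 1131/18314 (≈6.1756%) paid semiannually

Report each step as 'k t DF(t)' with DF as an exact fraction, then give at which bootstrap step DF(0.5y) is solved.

1 1/2 9519/10000
2 1 929/1000
3 3/2 179/200
4 2 8869/10000
DF(0.5y) is solved at step 1

step 1 [0.5y] swap r/2=481/9519: DF=(1 − 481/9519·(0))/(1+481/9519) = 9519/10000 ≈ 0.951900
step 2 [1y] zero: DF = P = 929/1000 ≈ 0.929000
step 3 [1.5y] swap r/2=350/9253: DF=(1 − 350/9253·(0.951900+0.929000))/(1+350/9253) = 179/200 ≈ 0.895000
step 4 [2y] swap r/2=1131/36628: DF=(1 − 1131/36628·(0.951900+0.929000+0.895000))/(1+1131/36628) = 8869/10000 ≈ 0.886900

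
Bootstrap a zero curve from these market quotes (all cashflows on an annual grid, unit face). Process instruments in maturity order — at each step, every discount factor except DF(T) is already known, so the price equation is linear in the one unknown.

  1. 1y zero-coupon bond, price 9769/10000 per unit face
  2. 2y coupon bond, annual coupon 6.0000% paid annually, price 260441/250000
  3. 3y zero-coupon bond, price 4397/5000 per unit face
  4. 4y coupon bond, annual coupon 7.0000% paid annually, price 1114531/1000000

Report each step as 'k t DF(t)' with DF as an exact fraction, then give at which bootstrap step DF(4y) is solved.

1 1 9769/10000
2 2 371/400
3 3 4397/5000
4 4 1719/2000
DF(4y) is solved at step 4

step 1 [1y] zero: DF = P = 9769/10000 ≈ 0.976900
step 2 [2y] bond c/1=3/50: DF=(260441/250000 − 3/50·(0.976900))/(1+3/50) = 371/400 ≈ 0.927500
step 3 [3y] zero: DF = P = 4397/5000 ≈ 0.879400
step 4 [4y] bond c/1=7/100: DF=(1114531/1000000 − 7/100·(0.976900+0.927500+0.879400))/(1+7/100) = 1719/2000 ≈ 0.859500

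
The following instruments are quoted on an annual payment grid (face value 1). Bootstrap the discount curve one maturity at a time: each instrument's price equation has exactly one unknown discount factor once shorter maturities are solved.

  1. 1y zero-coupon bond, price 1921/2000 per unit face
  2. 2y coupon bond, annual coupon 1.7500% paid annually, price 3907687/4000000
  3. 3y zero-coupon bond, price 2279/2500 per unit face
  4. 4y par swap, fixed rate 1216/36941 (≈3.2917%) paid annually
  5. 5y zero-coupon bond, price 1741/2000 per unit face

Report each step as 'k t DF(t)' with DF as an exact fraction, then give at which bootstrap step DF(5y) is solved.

1 1 1921/2000
2 2 2359/2500
3 3 2279/2500
4 4 549/625
5 5 1741/2000
DF(5y) is solved at step 5

step 1 [1y] zero: DF = P = 1921/2000 ≈ 0.960500
step 2 [2y] bond c/1=7/400: DF=(3907687/4000000 − 7/400·(0.960500))/(1+7/400) = 2359/2500 ≈ 0.943600
step 3 [3y] zero: DF = P = 2279/2500 ≈ 0.911600
step 4 [4y] swap r/1=1216/36941: DF=(1 − 1216/36941·(0.960500+0.943600+0.911600))/(1+1216/36941) = 549/625 ≈ 0.878400
step 5 [5y] zero: DF = P = 1741/2000 ≈ 0.870500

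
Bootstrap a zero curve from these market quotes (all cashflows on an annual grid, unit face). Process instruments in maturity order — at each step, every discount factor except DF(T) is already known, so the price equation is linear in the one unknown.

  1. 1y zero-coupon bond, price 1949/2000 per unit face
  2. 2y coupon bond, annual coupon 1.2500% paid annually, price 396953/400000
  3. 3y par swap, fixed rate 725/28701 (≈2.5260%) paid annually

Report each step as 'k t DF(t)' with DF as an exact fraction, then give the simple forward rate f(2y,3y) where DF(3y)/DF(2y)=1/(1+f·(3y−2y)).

1 1 1949/2000
2 2 9681/10000
3 3 371/400
f(2y,3y) = ((9681/10000)/(371/400) − 1)/(1) = 58/1325 ≈ 4.3774%

step 1 [1y] zero: DF = P = 1949/2000 ≈ 0.974500
step 2 [2y] bond c/1=1/80: DF=(396953/400000 − 1/80·(0.974500))/(1+1/80) = 9681/10000 ≈ 0.968100
step 3 [3y] swap r/1=725/28701: DF=(1 − 725/28701·(0.974500+0.968100))/(1+725/28701) = 371/400 ≈ 0.927500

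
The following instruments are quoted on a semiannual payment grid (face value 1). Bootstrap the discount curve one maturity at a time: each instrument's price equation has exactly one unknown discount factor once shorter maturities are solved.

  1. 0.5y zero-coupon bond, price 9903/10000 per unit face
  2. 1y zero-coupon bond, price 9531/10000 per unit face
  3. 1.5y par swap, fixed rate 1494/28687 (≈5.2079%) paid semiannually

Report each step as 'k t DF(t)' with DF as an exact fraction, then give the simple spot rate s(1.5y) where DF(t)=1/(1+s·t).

1 1/2 9903/10000
2 1 9531/10000
3 3/2 9253/10000
s(1.5y) = (1/(9253/10000) − 1)/(3/2) = 498/9253 ≈ 5.3820%

step 1 [0.5y] zero: DF = P = 9903/10000 ≈ 0.990300
step 2 [1y] zero: DF = P = 9531/10000 ≈ 0.953100
step 3 [1.5y] swap r/2=747/28687: DF=(1 − 747/28687·(0.990300+0.953100))/(1+747/28687) = 9253/10000 ≈ 0.925300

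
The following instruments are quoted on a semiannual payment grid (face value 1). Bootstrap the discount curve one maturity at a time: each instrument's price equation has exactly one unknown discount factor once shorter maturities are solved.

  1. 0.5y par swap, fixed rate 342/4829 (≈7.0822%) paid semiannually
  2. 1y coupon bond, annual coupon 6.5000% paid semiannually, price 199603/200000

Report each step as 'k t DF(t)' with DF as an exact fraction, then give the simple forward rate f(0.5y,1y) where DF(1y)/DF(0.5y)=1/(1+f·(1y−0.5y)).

1 1/2 4829/5000
2 1 4681/5000
f(0.5y,1y) = ((4829/5000)/(4681/5000) − 1)/(1/2) = 296/4681 ≈ 6.3234%

step 1 [0.5y] swap r/2=171/4829: DF=(1 − 171/4829·(0))/(1+171/4829) = 4829/5000 ≈ 0.965800
step 2 [1y] bond c/2=13/400: DF=(199603/200000 − 13/400·(0.965800))/(1+13/400) = 4681/5000 ≈ 0.936200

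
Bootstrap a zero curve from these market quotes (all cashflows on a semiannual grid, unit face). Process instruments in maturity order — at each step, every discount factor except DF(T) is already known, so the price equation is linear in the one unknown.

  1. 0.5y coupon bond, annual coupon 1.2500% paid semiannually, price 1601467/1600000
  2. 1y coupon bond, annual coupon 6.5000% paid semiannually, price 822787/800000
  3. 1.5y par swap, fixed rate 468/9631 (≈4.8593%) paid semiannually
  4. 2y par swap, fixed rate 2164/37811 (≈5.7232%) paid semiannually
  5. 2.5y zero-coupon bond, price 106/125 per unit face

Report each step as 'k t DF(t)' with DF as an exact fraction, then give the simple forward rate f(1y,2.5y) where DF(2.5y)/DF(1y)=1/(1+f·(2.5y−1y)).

step 1 [0.5y] bond c/2=1/160: DF=(1601467/1600000 − 1/160·(0))/(1+1/160) = 9947/10000 ≈ 0.994700
step 2 [1y] bond c/2=13/400: DF=(822787/800000 − 13/400·(0.994700))/(1+13/400) = 603/625 ≈ 0.964800
step 3 [1.5y] swap r/2=234/9631: DF=(1 − 234/9631·(0.994700+0.964800))/(1+234/9631) = 4649/5000 ≈ 0.929800
step 4 [2y] swap r/2=1082/37811: DF=(1 − 1082/37811·(0.994700+0.964800+0.929800))/(1+1082/37811) = 4459/5000 ≈ 0.891800
step 5 [2.5y] zero: DF = P = 106/125 ≈ 0.848000

1 1/2 9947/10000
2 1 603/625
3 3/2 4649/5000
4 2 4459/5000
5 5/2 106/125
f(1y,2.5y) = ((603/625)/(106/125) − 1)/(3/2) = 73/795 ≈ 9.1824%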